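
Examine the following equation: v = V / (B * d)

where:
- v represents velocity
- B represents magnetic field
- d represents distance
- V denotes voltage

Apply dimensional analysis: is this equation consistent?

Yes

v (velocity) has dimensions [L T^-1].
B (magnetic field) has dimensions [I^-1 M T^-2].
d (distance) has dimensions [L].
V (voltage) has dimensions [I^-1 L^2 M T^-3].

Left side: [L T^-1]
Right side: [L T^-1]

Both sides have the same dimensions, so the equation is dimensionally consistent.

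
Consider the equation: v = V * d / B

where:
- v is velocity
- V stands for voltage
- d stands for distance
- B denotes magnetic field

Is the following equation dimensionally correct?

No

v (velocity) has dimensions [L T^-1].
V (voltage) has dimensions [I^-1 L^2 M T^-3].
d (distance) has dimensions [L].
B (magnetic field) has dimensions [I^-1 M T^-2].

Left side: [L T^-1]
Right side: [L^3 T^-1]

The two sides have different dimensions, so the equation is NOT dimensionally consistent.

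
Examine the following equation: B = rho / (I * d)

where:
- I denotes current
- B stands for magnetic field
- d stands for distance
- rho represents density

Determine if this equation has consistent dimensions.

No

I (current) has dimensions [I].
B (magnetic field) has dimensions [I^-1 M T^-2].
d (distance) has dimensions [L].
rho (density) has dimensions [L^-3 M].

Left side: [I^-1 M T^-2]
Right side: [I^-1 L^-4 M]

The two sides have different dimensions, so the equation is NOT dimensionally consistent.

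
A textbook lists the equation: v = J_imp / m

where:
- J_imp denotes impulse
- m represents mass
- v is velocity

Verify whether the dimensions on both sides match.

Yes

J_imp (impulse) has dimensions [L M T^-1].
m (mass) has dimensions [M].
v (velocity) has dimensions [L T^-1].

Left side: [L T^-1]
Right side: [L T^-1]

Both sides have the same dimensions, so the equation is dimensionally consistent.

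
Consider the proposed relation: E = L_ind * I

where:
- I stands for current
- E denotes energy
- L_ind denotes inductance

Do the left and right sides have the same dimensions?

No

I (current) has dimensions [I].
E (energy) has dimensions [L^2 M T^-2].
L_ind (inductance) has dimensions [I^-2 L^2 M T^-2].

Left side: [L^2 M T^-2]
Right side: [I^-1 L^2 M T^-2]

The two sides have different dimensions, so the equation is NOT dimensionally consistent.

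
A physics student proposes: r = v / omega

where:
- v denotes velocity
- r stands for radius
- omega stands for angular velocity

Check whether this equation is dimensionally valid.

Yes

v (velocity) has dimensions [L T^-1].
r (radius) has dimensions [L].
omega (angular velocity) has dimensions [T^-1].

Left side: [L]
Right side: [L]

Both sides have the same dimensions, so the equation is dimensionally consistent.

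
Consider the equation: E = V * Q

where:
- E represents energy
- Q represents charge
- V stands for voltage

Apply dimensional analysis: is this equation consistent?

Yes

E (energy) has dimensions [L^2 M T^-2].
Q (charge) has dimensions [I T].
V (voltage) has dimensions [I^-1 L^2 M T^-3].

Left side: [L^2 M T^-2]
Right side: [L^2 M T^-2]

Both sides have the same dimensions, so the equation is dimensionally consistent.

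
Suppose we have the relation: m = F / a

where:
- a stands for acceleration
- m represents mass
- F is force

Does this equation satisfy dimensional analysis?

Yes

a (acceleration) has dimensions [L T^-2].
m (mass) has dimensions [M].
F (force) has dimensions [L M T^-2].

Left side: [M]
Right side: [M]

Both sides have the same dimensions, so the equation is dimensionally consistent.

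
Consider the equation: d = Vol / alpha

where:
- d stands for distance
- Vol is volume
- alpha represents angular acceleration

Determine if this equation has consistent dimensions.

No

d (distance) has dimensions [L].
Vol (volume) has dimensions [L^3].
alpha (angular acceleration) has dimensions [T^-2].

Left side: [L]
Right side: [L^3 T^2]

The two sides have different dimensions, so the equation is NOT dimensionally consistent.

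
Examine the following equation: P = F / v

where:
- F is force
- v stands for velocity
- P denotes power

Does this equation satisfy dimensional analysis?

No

F (force) has dimensions [L M T^-2].
v (velocity) has dimensions [L T^-1].
P (power) has dimensions [L^2 M T^-3].

Left side: [L^2 M T^-3]
Right side: [M T^-1]

The two sides have different dimensions, so the equation is NOT dimensionally consistent.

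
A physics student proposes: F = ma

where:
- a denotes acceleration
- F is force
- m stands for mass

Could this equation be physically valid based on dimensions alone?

Yes

a (acceleration) has dimensions [L T^-2].
F (force) has dimensions [L M T^-2].
m (mass) has dimensions [M].

Left side: [L M T^-2]
Right side: [L M T^-2]

Both sides have the same dimensions, so the equation is dimensionally consistent.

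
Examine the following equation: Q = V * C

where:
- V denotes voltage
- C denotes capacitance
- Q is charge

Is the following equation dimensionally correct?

Yes

V (voltage) has dimensions [I^-1 L^2 M T^-3].
C (capacitance) has dimensions [I^2 L^-2 M^-1 T^4].
Q (charge) has dimensions [I T].

Left side: [I T]
Right side: [I T]

Both sides have the same dimensions, so the equation is dimensionally consistent.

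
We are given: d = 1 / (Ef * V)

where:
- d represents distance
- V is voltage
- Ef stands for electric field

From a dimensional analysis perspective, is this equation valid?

No

d (distance) has dimensions [L].
V (voltage) has dimensions [I^-1 L^2 M T^-3].
Ef (electric field) has dimensions [I^-1 L M T^-3].

Left side: [L]
Right side: [I^2 L^-3 M^-2 T^6]

The two sides have different dimensions, so the equation is NOT dimensionally consistent.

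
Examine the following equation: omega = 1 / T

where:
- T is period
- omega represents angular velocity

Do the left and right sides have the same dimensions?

Yes

T (period) has dimensions [T].
omega (angular velocity) has dimensions [T^-1].

Left side: [T^-1]
Right side: [T^-1]

Both sides have the same dimensions, so the equation is dimensionally consistent.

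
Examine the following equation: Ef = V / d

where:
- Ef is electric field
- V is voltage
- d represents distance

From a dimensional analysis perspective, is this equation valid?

Yes

Ef (electric field) has dimensions [I^-1 L M T^-3].
V (voltage) has dimensions [I^-1 L^2 M T^-3].
d (distance) has dimensions [L].

Left side: [I^-1 L M T^-3]
Right side: [I^-1 L M T^-3]

Both sides have the same dimensions, so the equation is dimensionally consistent.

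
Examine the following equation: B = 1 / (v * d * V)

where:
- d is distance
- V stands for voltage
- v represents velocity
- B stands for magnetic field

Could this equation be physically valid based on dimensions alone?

No

d (distance) has dimensions [L].
V (voltage) has dimensions [I^-1 L^2 M T^-3].
v (velocity) has dimensions [L T^-1].
B (magnetic field) has dimensions [I^-1 M T^-2].

Left side: [I^-1 M T^-2]
Right side: [I L^-4 M^-1 T^4]

The two sides have different dimensions, so the equation is NOT dimensionally consistent.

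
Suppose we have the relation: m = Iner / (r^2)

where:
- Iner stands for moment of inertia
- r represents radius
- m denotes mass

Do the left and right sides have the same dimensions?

Yes

Iner (moment of inertia) has dimensions [L^2 M].
r (radius) has dimensions [L].
m (mass) has dimensions [M].

Left side: [M]
Right side: [M]

Both sides have the same dimensions, so the equation is dimensionally consistent.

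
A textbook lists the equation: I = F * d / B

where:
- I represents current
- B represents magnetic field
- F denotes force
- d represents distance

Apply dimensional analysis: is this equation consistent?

No

I (current) has dimensions [I].
B (magnetic field) has dimensions [I^-1 M T^-2].
F (force) has dimensions [L M T^-2].
d (distance) has dimensions [L].

Left side: [I]
Right side: [I L^2]

The two sides have different dimensions, so the equation is NOT dimensionally consistent.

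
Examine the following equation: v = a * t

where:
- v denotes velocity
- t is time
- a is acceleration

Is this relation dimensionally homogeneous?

Yes

v (velocity) has dimensions [L T^-1].
t (time) has dimensions [T].
a (acceleration) has dimensions [L T^-2].

Left side: [L T^-1]
Right side: [L T^-1]

Both sides have the same dimensions, so the equation is dimensionally consistent.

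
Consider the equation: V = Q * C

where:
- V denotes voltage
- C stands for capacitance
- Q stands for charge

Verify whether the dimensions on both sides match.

No

V (voltage) has dimensions [I^-1 L^2 M T^-3].
C (capacitance) has dimensions [I^2 L^-2 M^-1 T^4].
Q (charge) has dimensions [I T].

Left side: [I^-1 L^2 M T^-3]
Right side: [I^3 L^-2 M^-1 T^5]

The two sides have different dimensions, so the equation is NOT dimensionally consistent.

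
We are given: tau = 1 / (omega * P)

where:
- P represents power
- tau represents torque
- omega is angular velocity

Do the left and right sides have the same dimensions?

No

P (power) has dimensions [L^2 M T^-3].
tau (torque) has dimensions [L^2 M T^-2].
omega (angular velocity) has dimensions [T^-1].

Left side: [L^2 M T^-2]
Right side: [L^-2 M^-1 T^4]

The two sides have different dimensions, so the equation is NOT dimensionally consistent.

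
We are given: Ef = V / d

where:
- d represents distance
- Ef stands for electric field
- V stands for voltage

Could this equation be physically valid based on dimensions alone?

Yes

d (distance) has dimensions [L].
Ef (electric field) has dimensions [I^-1 L M T^-3].
V (voltage) has dimensions [I^-1 L^2 M T^-3].

Left side: [I^-1 L M T^-3]
Right side: [I^-1 L M T^-3]

Both sides have the same dimensions, so the equation is dimensionally consistent.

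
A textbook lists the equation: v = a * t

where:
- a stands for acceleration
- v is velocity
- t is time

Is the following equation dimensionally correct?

Yes

a (acceleration) has dimensions [L T^-2].
v (velocity) has dimensions [L T^-1].
t (time) has dimensions [T].

Left side: [L T^-1]
Right side: [L T^-1]

Both sides have the same dimensions, so the equation is dimensionally consistent.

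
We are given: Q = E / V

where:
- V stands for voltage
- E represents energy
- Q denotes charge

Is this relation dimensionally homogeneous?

Yes

V (voltage) has dimensions [I^-1 L^2 M T^-3].
E (energy) has dimensions [L^2 M T^-2].
Q (charge) has dimensions [I T].

Left side: [I T]
Right side: [I T]

Both sides have the same dimensions, so the equation is dimensionally consistent.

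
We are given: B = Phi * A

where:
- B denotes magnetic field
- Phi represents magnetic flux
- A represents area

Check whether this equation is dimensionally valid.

No

B (magnetic field) has dimensions [I^-1 M T^-2].
Phi (magnetic flux) has dimensions [I^-1 L^2 M T^-2].
A (area) has dimensions [L^2].

Left side: [I^-1 M T^-2]
Right side: [I^-1 L^4 M T^-2]

The two sides have different dimensions, so the equation is NOT dimensionally consistent.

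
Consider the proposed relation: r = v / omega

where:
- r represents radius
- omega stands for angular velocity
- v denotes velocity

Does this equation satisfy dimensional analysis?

Yes

r (radius) has dimensions [L].
omega (angular velocity) has dimensions [T^-1].
v (velocity) has dimensions [L T^-1].

Left side: [L]
Right side: [L]

Both sides have the same dimensions, so the equation is dimensionally consistent.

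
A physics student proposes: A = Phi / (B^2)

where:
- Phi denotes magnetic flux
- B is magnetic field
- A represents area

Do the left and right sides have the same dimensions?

No

Phi (magnetic flux) has dimensions [I^-1 L^2 M T^-2].
B (magnetic field) has dimensions [I^-1 M T^-2].
A (area) has dimensions [L^2].

Left side: [L^2]
Right side: [I L^2 M^-1 T^2]

The two sides have different dimensions, so the equation is NOT dimensionally consistent.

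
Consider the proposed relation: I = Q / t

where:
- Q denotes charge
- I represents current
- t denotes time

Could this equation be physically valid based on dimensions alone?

Yes

Q (charge) has dimensions [I T].
I (current) has dimensions [I].
t (time) has dimensions [T].

Left side: [I]
Right side: [I]

Both sides have the same dimensions, so the equation is dimensionally consistent.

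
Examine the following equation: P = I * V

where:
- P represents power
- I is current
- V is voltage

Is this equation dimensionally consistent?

Yes

P (power) has dimensions [L^2 M T^-3].
I (current) has dimensions [I].
V (voltage) has dimensions [I^-1 L^2 M T^-3].

Left side: [L^2 M T^-3]
Right side: [L^2 M T^-3]

Both sides have the same dimensions, so the equation is dimensionally consistent.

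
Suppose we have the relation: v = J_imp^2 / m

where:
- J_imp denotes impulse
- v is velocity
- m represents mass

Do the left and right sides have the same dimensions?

No

J_imp (impulse) has dimensions [L M T^-1].
v (velocity) has dimensions [L T^-1].
m (mass) has dimensions [M].

Left side: [L T^-1]
Right side: [L^2 M T^-2]

The two sides have different dimensions, so the equation is NOT dimensionally consistent.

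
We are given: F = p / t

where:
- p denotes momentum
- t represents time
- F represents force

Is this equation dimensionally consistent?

Yes

p (momentum) has dimensions [L M T^-1].
t (time) has dimensions [T].
F (force) has dimensions [L M T^-2].

Left side: [L M T^-2]
Right side: [L M T^-2]

Both sides have the same dimensions, so the equation is dimensionally consistent.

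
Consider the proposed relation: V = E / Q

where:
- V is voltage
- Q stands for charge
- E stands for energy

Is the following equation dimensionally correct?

Yes

V (voltage) has dimensions [I^-1 L^2 M T^-3].
Q (charge) has dimensions [I T].
E (energy) has dimensions [L^2 M T^-2].

Left side: [I^-1 L^2 M T^-3]
Right side: [I^-1 L^2 M T^-3]

Both sides have the same dimensions, so the equation is dimensionally consistent.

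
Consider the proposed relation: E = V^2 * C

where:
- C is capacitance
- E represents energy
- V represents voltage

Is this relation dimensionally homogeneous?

Yes

C (capacitance) has dimensions [I^2 L^-2 M^-1 T^4].
E (energy) has dimensions [L^2 M T^-2].
V (voltage) has dimensions [I^-1 L^2 M T^-3].

Left side: [L^2 M T^-2]
Right side: [L^2 M T^-2]

Both sides have the same dimensions, so the equation is dimensionally consistent.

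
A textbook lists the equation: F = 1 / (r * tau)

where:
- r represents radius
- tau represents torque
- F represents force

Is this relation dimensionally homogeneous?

No

r (radius) has dimensions [L].
tau (torque) has dimensions [L^2 M T^-2].
F (force) has dimensions [L M T^-2].

Left side: [L M T^-2]
Right side: [L^-3 M^-1 T^2]

The two sides have different dimensions, so the equation is NOT dimensionally consistent.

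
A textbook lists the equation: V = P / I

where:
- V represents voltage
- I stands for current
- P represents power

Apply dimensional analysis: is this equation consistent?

Yes

V (voltage) has dimensions [I^-1 L^2 M T^-3].
I (current) has dimensions [I].
P (power) has dimensions [L^2 M T^-3].

Left side: [I^-1 L^2 M T^-3]
Right side: [I^-1 L^2 M T^-3]

Both sides have the same dimensions, so the equation is dimensionally consistent.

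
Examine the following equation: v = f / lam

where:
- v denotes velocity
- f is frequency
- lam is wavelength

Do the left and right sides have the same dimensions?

No

v (velocity) has dimensions [L T^-1].
f (frequency) has dimensions [T^-1].
lam (wavelength) has dimensions [L].

Left side: [L T^-1]
Right side: [L^-1 T^-1]

The two sides have different dimensions, so the equation is NOT dimensionally consistent.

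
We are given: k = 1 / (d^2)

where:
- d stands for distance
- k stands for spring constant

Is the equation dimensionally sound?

No

d (distance) has dimensions [L].
k (spring constant) has dimensions [M T^-2].

Left side: [M T^-2]
Right side: [L^-2]

The two sides have different dimensions, so the equation is NOT dimensionally consistent.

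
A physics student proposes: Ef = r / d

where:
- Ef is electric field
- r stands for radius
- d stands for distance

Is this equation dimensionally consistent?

No

Ef (electric field) has dimensions [I^-1 L M T^-3].
r (radius) has dimensions [L].
d (distance) has dimensions [L].

Left side: [I^-1 L M T^-3]
Right side: [dimensionless]

The two sides have different dimensions, so the equation is NOT dimensionally consistent.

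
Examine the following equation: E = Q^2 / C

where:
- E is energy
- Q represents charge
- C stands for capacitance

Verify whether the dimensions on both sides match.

Yes

E (energy) has dimensions [L^2 M T^-2].
Q (charge) has dimensions [I T].
C (capacitance) has dimensions [I^2 L^-2 M^-1 T^4].

Left side: [L^2 M T^-2]
Right side: [L^2 M T^-2]

Both sides have the same dimensions, so the equation is dimensionally consistent.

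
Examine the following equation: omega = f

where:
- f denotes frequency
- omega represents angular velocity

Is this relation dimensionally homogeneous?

Yes

f (frequency) has dimensions [T^-1].
omega (angular velocity) has dimensions [T^-1].

Left side: [T^-1]
Right side: [T^-1]

Both sides have the same dimensions, so the equation is dimensionally consistent.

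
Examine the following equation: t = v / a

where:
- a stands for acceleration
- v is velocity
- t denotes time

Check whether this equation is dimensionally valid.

Yes

a (acceleration) has dimensions [L T^-2].
v (velocity) has dimensions [L T^-1].
t (time) has dimensions [T].

Left side: [T]
Right side: [T]

Both sides have the same dimensions, so the equation is dimensionally consistent.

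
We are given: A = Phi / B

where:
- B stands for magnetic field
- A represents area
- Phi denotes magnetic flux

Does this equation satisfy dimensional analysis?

Yes

B (magnetic field) has dimensions [I^-1 M T^-2].
A (area) has dimensions [L^2].
Phi (magnetic flux) has dimensions [I^-1 L^2 M T^-2].

Left side: [L^2]
Right side: [L^2]

Both sides have the same dimensions, so the equation is dimensionally consistent.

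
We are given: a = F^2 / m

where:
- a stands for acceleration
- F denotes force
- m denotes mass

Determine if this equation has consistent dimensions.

No

a (acceleration) has dimensions [L T^-2].
F (force) has dimensions [L M T^-2].
m (mass) has dimensions [M].

Left side: [L T^-2]
Right side: [L^2 M T^-4]

The two sides have different dimensions, so the equation is NOT dimensionally consistent.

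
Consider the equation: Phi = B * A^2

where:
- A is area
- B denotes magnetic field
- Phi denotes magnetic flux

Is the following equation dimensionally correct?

No

A (area) has dimensions [L^2].
B (magnetic field) has dimensions [I^-1 M T^-2].
Phi (magnetic flux) has dimensions [I^-1 L^2 M T^-2].

Left side: [I^-1 L^2 M T^-2]
Right side: [I^-1 L^4 M T^-2]

The two sides have different dimensions, so the equation is NOT dimensionally consistent.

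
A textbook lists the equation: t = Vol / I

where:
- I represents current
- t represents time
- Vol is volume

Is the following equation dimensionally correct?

No

I (current) has dimensions [I].
t (time) has dimensions [T].
Vol (volume) has dimensions [L^3].

Left side: [T]
Right side: [I^-1 L^3]

The two sides have different dimensions, so the equation is NOT dimensionally consistent.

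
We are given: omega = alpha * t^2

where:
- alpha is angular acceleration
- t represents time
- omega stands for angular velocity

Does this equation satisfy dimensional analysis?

No

alpha (angular acceleration) has dimensions [T^-2].
t (time) has dimensions [T].
omega (angular velocity) has dimensions [T^-1].

Left side: [T^-1]
Right side: [dimensionless]

The two sides have different dimensions, so the equation is NOT dimensionally consistent.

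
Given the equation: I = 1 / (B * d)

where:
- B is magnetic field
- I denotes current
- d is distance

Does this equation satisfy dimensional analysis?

No

B (magnetic field) has dimensions [I^-1 M T^-2].
I (current) has dimensions [I].
d (distance) has dimensions [L].

Left side: [I]
Right side: [I L^-1 M^-1 T^2]

The two sides have different dimensions, so the equation is NOT dimensionally consistent.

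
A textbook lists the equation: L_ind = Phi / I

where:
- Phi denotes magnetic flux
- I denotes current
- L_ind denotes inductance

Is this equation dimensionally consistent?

Yes

Phi (magnetic flux) has dimensions [I^-1 L^2 M T^-2].
I (current) has dimensions [I].
L_ind (inductance) has dimensions [I^-2 L^2 M T^-2].

Left side: [I^-2 L^2 M T^-2]
Right side: [I^-2 L^2 M T^-2]

Both sides have the same dimensions, so the equation is dimensionally consistent.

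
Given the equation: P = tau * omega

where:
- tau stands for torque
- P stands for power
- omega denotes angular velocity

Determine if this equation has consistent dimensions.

Yes

tau (torque) has dimensions [L^2 M T^-2].
P (power) has dimensions [L^2 M T^-3].
omega (angular velocity) has dimensions [T^-1].

Left side: [L^2 M T^-3]
Right side: [L^2 M T^-3]

Both sides have the same dimensions, so the equation is dimensionally consistent.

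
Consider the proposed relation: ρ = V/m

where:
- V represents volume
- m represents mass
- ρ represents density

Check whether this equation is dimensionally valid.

No

V (volume) has dimensions [L^3].
m (mass) has dimensions [M].
ρ (density) has dimensions [L^-3 M].

Left side: [L^-3 M]
Right side: [L^3 M^-1]

The two sides have different dimensions, so the equation is NOT dimensionally consistent.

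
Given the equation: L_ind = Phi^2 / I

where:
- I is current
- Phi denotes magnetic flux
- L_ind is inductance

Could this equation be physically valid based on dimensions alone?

No

I (current) has dimensions [I].
Phi (magnetic flux) has dimensions [I^-1 L^2 M T^-2].
L_ind (inductance) has dimensions [I^-2 L^2 M T^-2].

Left side: [I^-2 L^2 M T^-2]
Right side: [I^-3 L^4 M^2 T^-4]

The two sides have different dimensions, so the equation is NOT dimensionally consistent.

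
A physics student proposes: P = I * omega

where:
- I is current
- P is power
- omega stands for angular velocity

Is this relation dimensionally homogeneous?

No

I (current) has dimensions [I].
P (power) has dimensions [L^2 M T^-3].
omega (angular velocity) has dimensions [T^-1].

Left side: [L^2 M T^-3]
Right side: [I T^-1]

The two sides have different dimensions, so the equation is NOT dimensionally consistent.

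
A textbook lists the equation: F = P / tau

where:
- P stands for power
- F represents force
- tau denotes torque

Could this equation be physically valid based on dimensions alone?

No

P (power) has dimensions [L^2 M T^-3].
F (force) has dimensions [L M T^-2].
tau (torque) has dimensions [L^2 M T^-2].

Left side: [L M T^-2]
Right side: [T^-1]

The two sides have different dimensions, so the equation is NOT dimensionally consistent.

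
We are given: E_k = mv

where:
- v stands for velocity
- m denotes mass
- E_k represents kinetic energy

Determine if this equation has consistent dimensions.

No

v (velocity) has dimensions [L T^-1].
m (mass) has dimensions [M].
E_k (kinetic energy) has dimensions [L^2 M T^-2].

Left side: [L^2 M T^-2]
Right side: [L M T^-1]

The two sides have different dimensions, so the equation is NOT dimensionally consistent.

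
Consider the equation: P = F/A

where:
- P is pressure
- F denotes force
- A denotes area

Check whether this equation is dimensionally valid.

Yes

P (pressure) has dimensions [L^-1 M T^-2].
F (force) has dimensions [L M T^-2].
A (area) has dimensions [L^2].

Left side: [L^-1 M T^-2]
Right side: [L^-1 M T^-2]

Both sides have the same dimensions, so the equation is dimensionally consistent.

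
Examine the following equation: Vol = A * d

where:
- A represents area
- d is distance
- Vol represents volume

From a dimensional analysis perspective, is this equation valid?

Yes

A (area) has dimensions [L^2].
d (distance) has dimensions [L].
Vol (volume) has dimensions [L^3].

Left side: [L^3]
Right side: [L^3]

Both sides have the same dimensions, so the equation is dimensionally consistent.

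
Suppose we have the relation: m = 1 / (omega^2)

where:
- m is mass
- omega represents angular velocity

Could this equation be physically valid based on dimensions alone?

No

m (mass) has dimensions [M].
omega (angular velocity) has dimensions [T^-1].

Left side: [M]
Right side: [T^2]

The two sides have different dimensions, so the equation is NOT dimensionally consistent.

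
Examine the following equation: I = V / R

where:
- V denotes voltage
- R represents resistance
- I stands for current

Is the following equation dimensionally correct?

Yes

V (voltage) has dimensions [I^-1 L^2 M T^-3].
R (resistance) has dimensions [I^-2 L^2 M T^-3].
I (current) has dimensions [I].

Left side: [I]
Right side: [I]

Both sides have the same dimensions, so the equation is dimensionally consistent.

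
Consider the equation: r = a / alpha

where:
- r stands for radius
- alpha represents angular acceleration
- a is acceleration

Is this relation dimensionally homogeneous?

Yes

r (radius) has dimensions [L].
alpha (angular acceleration) has dimensions [T^-2].
a (acceleration) has dimensions [L T^-2].

Left side: [L]
Right side: [L]

Both sides have the same dimensions, so the equation is dimensionally consistent.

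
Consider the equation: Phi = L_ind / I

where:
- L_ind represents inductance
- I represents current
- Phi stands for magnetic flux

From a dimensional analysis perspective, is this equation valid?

No

L_ind (inductance) has dimensions [I^-2 L^2 M T^-2].
I (current) has dimensions [I].
Phi (magnetic flux) has dimensions [I^-1 L^2 M T^-2].

Left side: [I^-1 L^2 M T^-2]
Right side: [I^-3 L^2 M T^-2]

The two sides have different dimensions, so the equation is NOT dimensionally consistent.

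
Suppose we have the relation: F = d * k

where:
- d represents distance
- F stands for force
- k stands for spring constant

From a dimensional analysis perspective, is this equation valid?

Yes

d (distance) has dimensions [L].
F (force) has dimensions [L M T^-2].
k (spring constant) has dimensions [M T^-2].

Left side: [L M T^-2]
Right side: [L M T^-2]

Both sides have the same dimensions, so the equation is dimensionally consistent.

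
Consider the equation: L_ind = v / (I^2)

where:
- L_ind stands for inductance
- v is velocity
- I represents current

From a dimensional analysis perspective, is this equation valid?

No

L_ind (inductance) has dimensions [I^-2 L^2 M T^-2].
v (velocity) has dimensions [L T^-1].
I (current) has dimensions [I].

Left side: [I^-2 L^2 M T^-2]
Right side: [I^-2 L T^-1]

The two sides have different dimensions, so the equation is NOT dimensionally consistent.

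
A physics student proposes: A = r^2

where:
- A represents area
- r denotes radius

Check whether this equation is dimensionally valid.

Yes

A (area) has dimensions [L^2].
r (radius) has dimensions [L].

Left side: [L^2]
Right side: [L^2]

Both sides have the same dimensions, so the equation is dimensionally consistent.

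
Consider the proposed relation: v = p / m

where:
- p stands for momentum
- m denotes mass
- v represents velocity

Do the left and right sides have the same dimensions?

Yes

p (momentum) has dimensions [L M T^-1].
m (mass) has dimensions [M].
v (velocity) has dimensions [L T^-1].

Left side: [L T^-1]
Right side: [L T^-1]

Both sides have the same dimensions, so the equation is dimensionally consistent.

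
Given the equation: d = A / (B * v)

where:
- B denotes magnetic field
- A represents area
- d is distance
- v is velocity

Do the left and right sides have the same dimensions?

No

B (magnetic field) has dimensions [I^-1 M T^-2].
A (area) has dimensions [L^2].
d (distance) has dimensions [L].
v (velocity) has dimensions [L T^-1].

Left side: [L]
Right side: [I L M^-1 T^3]

The two sides have different dimensions, so the equation is NOT dimensionally consistent.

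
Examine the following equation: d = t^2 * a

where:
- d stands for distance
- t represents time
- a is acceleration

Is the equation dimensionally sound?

Yes

d (distance) has dimensions [L].
t (time) has dimensions [T].
a (acceleration) has dimensions [L T^-2].

Left side: [L]
Right side: [L]

Both sides have the same dimensions, so the equation is dimensionally consistent.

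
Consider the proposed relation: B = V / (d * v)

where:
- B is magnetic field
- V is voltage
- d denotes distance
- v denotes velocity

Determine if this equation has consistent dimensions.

Yes

B (magnetic field) has dimensions [I^-1 M T^-2].
V (voltage) has dimensions [I^-1 L^2 M T^-3].
d (distance) has dimensions [L].
v (velocity) has dimensions [L T^-1].

Left side: [I^-1 M T^-2]
Right side: [I^-1 M T^-2]

Both sides have the same dimensions, so the equation is dimensionally consistent.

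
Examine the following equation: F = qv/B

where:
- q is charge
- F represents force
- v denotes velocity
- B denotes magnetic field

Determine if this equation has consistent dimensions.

No

q (charge) has dimensions [I T].
F (force) has dimensions [L M T^-2].
v (velocity) has dimensions [L T^-1].
B (magnetic field) has dimensions [I^-1 M T^-2].

Left side: [L M T^-2]
Right side: [I^2 L M^-1 T^2]

The two sides have different dimensions, so the equation is NOT dimensionally consistent.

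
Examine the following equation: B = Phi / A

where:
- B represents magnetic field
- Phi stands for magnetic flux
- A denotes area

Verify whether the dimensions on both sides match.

Yes

B (magnetic field) has dimensions [I^-1 M T^-2].
Phi (magnetic flux) has dimensions [I^-1 L^2 M T^-2].
A (area) has dimensions [L^2].

Left side: [I^-1 M T^-2]
Right side: [I^-1 M T^-2]

Both sides have the same dimensions, so the equation is dimensionally consistent.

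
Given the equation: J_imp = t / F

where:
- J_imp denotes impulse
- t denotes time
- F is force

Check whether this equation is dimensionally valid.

No

J_imp (impulse) has dimensions [L M T^-1].
t (time) has dimensions [T].
F (force) has dimensions [L M T^-2].

Left side: [L M T^-1]
Right side: [L^-1 M^-1 T^3]

The two sides have different dimensions, so the equation is NOT dimensionally consistent.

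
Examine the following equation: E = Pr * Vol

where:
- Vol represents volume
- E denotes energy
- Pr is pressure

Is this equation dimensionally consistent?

Yes

Vol (volume) has dimensions [L^3].
E (energy) has dimensions [L^2 M T^-2].
Pr (pressure) has dimensions [L^-1 M T^-2].

Left side: [L^2 M T^-2]
Right side: [L^2 M T^-2]

Both sides have the same dimensions, so the equation is dimensionally consistent.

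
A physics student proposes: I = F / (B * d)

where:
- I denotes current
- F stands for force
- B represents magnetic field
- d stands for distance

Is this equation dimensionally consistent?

Yes

I (current) has dimensions [I].
F (force) has dimensions [L M T^-2].
B (magnetic field) has dimensions [I^-1 M T^-2].
d (distance) has dimensions [L].

Left side: [I]
Right side: [I]

Both sides have the same dimensions, so the equation is dimensionally consistent.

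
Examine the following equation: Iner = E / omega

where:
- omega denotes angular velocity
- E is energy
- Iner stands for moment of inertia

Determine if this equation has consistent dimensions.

No

omega (angular velocity) has dimensions [T^-1].
E (energy) has dimensions [L^2 M T^-2].
Iner (moment of inertia) has dimensions [L^2 M].

Left side: [L^2 M]
Right side: [L^2 M T^-1]

The two sides have different dimensions, so the equation is NOT dimensionally consistent.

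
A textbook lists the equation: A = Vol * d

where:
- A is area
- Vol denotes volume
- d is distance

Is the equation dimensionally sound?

No

A (area) has dimensions [L^2].
Vol (volume) has dimensions [L^3].
d (distance) has dimensions [L].

Left side: [L^2]
Right side: [L^4]

The two sides have different dimensions, so the equation is NOT dimensionally consistent.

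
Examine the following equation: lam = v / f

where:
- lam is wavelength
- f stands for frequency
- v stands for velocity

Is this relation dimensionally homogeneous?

Yes

lam (wavelength) has dimensions [L].
f (frequency) has dimensions [T^-1].
v (velocity) has dimensions [L T^-1].

Left side: [L]
Right side: [L]

Both sides have the same dimensions, so the equation is dimensionally consistent.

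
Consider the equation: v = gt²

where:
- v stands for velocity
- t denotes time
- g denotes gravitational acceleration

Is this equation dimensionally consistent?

No

v (velocity) has dimensions [L T^-1].
t (time) has dimensions [T].
g (gravitational acceleration) has dimensions [L T^-2].

Left side: [L T^-1]
Right side: [L]

The two sides have different dimensions, so the equation is NOT dimensionally consistent.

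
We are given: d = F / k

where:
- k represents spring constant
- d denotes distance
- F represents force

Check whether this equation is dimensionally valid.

Yes

k (spring constant) has dimensions [M T^-2].
d (distance) has dimensions [L].
F (force) has dimensions [L M T^-2].

Left side: [L]
Right side: [L]

Both sides have the same dimensions, so the equation is dimensionally consistent.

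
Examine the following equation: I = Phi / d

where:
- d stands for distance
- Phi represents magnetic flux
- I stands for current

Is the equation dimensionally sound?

No

d (distance) has dimensions [L].
Phi (magnetic flux) has dimensions [I^-1 L^2 M T^-2].
I (current) has dimensions [I].

Left side: [I]
Right side: [I^-1 L M T^-2]

The two sides have different dimensions, so the equation is NOT dimensionally consistent.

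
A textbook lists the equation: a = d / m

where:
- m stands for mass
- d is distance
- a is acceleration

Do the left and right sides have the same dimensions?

No

m (mass) has dimensions [M].
d (distance) has dimensions [L].
a (acceleration) has dimensions [L T^-2].

Left side: [L T^-2]
Right side: [L M^-1]

The two sides have different dimensions, so the equation is NOT dimensionally consistent.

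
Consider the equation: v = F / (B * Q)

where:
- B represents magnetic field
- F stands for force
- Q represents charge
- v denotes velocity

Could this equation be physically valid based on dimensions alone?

Yes

B (magnetic field) has dimensions [I^-1 M T^-2].
F (force) has dimensions [L M T^-2].
Q (charge) has dimensions [I T].
v (velocity) has dimensions [L T^-1].

Left side: [L T^-1]
Right side: [L T^-1]

Both sides have the same dimensions, so the equation is dimensionally consistent.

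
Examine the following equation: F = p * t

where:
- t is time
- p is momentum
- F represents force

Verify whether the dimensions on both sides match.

No

t (time) has dimensions [T].
p (momentum) has dimensions [L M T^-1].
F (force) has dimensions [L M T^-2].

Left side: [L M T^-2]
Right side: [L M]

The two sides have different dimensions, so the equation is NOT dimensionally consistent.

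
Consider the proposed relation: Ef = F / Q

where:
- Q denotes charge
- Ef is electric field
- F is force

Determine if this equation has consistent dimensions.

Yes

Q (charge) has dimensions [I T].
Ef (electric field) has dimensions [I^-1 L M T^-3].
F (force) has dimensions [L M T^-2].

Left side: [I^-1 L M T^-3]
Right side: [I^-1 L M T^-3]

Both sides have the same dimensions, so the equation is dimensionally consistent.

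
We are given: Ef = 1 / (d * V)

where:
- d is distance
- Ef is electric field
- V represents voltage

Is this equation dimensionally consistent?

No

d (distance) has dimensions [L].
Ef (electric field) has dimensions [I^-1 L M T^-3].
V (voltage) has dimensions [I^-1 L^2 M T^-3].

Left side: [I^-1 L M T^-3]
Right side: [I L^-3 M^-1 T^3]

The two sides have different dimensions, so the equation is NOT dimensionally consistent.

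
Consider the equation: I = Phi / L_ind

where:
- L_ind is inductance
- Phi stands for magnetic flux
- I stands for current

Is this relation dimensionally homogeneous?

Yes

L_ind (inductance) has dimensions [I^-2 L^2 M T^-2].
Phi (magnetic flux) has dimensions [I^-1 L^2 M T^-2].
I (current) has dimensions [I].

Left side: [I]
Right side: [I]

Both sides have the same dimensions, so the equation is dimensionally consistent.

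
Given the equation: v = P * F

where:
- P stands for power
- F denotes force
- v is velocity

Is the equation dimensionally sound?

No

P (power) has dimensions [L^2 M T^-3].
F (force) has dimensions [L M T^-2].
v (velocity) has dimensions [L T^-1].

Left side: [L T^-1]
Right side: [L^3 M^2 T^-5]

The two sides have different dimensions, so the equation is NOT dimensionally consistent.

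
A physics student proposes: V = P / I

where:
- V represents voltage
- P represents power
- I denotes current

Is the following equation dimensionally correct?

Yes

V (voltage) has dimensions [I^-1 L^2 M T^-3].
P (power) has dimensions [L^2 M T^-3].
I (current) has dimensions [I].

Left side: [I^-1 L^2 M T^-3]
Right side: [I^-1 L^2 M T^-3]

Both sides have the same dimensions, so the equation is dimensionally consistent.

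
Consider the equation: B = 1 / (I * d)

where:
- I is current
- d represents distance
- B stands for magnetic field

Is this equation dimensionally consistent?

No

I (current) has dimensions [I].
d (distance) has dimensions [L].
B (magnetic field) has dimensions [I^-1 M T^-2].

Left side: [I^-1 M T^-2]
Right side: [I^-1 L^-1]

The two sides have different dimensions, so the equation is NOT dimensionally consistent.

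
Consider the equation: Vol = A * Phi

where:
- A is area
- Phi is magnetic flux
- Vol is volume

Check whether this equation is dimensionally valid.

No

A (area) has dimensions [L^2].
Phi (magnetic flux) has dimensions [I^-1 L^2 M T^-2].
Vol (volume) has dimensions [L^3].

Left side: [L^3]
Right side: [I^-1 L^4 M T^-2]

The two sides have different dimensions, so the equation is NOT dimensionally consistent.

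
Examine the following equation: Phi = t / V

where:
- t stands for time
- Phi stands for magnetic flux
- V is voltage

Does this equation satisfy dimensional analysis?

No

t (time) has dimensions [T].
Phi (magnetic flux) has dimensions [I^-1 L^2 M T^-2].
V (voltage) has dimensions [I^-1 L^2 M T^-3].

Left side: [I^-1 L^2 M T^-2]
Right side: [I L^-2 M^-1 T^4]

The two sides have different dimensions, so the equation is NOT dimensionally consistent.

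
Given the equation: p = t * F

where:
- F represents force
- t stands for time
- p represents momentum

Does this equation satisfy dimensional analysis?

Yes

F (force) has dimensions [L M T^-2].
t (time) has dimensions [T].
p (momentum) has dimensions [L M T^-1].

Left side: [L M T^-1]
Right side: [L M T^-1]

Both sides have the same dimensions, so the equation is dimensionally consistent.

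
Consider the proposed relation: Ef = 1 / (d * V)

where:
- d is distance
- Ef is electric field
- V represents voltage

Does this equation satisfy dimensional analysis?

No

d (distance) has dimensions [L].
Ef (electric field) has dimensions [I^-1 L M T^-3].
V (voltage) has dimensions [I^-1 L^2 M T^-3].

Left side: [I^-1 L M T^-3]
Right side: [I L^-3 M^-1 T^3]

The two sides have different dimensions, so the equation is NOT dimensionally consistent.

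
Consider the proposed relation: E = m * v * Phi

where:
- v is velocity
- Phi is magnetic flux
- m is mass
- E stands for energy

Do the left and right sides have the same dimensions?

No

v (velocity) has dimensions [L T^-1].
Phi (magnetic flux) has dimensions [I^-1 L^2 M T^-2].
m (mass) has dimensions [M].
E (energy) has dimensions [L^2 M T^-2].

Left side: [L^2 M T^-2]
Right side: [I^-1 L^3 M^2 T^-3]

The two sides have different dimensions, so the equation is NOT dimensionally consistent.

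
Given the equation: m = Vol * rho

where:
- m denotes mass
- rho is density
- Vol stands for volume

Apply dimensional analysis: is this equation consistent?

Yes

m (mass) has dimensions [M].
rho (density) has dimensions [L^-3 M].
Vol (volume) has dimensions [L^3].

Left side: [M]
Right side: [M]

Both sides have the same dimensions, so the equation is dimensionally consistent.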